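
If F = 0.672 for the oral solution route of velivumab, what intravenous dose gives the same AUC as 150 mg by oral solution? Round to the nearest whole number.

Systemic exposure from an extravascular dose = F × D_ev, so the equivalent IV dose is F × D_ev.
D_iv = F × D_ev = 0.672 × 150 = 100.8 mg

D_iv = 101 mg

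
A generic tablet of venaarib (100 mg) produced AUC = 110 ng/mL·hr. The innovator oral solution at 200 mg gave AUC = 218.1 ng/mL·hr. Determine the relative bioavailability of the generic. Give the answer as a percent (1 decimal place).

F_rel = (AUC_test/D_test) / (AUC_ref/D_ref)
      = (110/100) / (218.1/200)
      = 1.1 / 1.0905 = 1.0087 = 100.87%

F_rel = 100.9%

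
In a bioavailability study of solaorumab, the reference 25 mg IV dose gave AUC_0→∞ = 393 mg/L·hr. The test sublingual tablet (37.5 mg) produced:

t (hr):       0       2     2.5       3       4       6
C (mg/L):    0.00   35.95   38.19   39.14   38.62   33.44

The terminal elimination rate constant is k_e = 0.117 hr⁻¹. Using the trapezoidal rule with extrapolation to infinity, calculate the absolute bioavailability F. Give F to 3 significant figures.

Trapezoidal AUC_0→6 (sublingual tablet):
  [0→2]: (0.00+35.95)/2 × 2 = 35.95
  [2→2.5]: (35.95+38.19)/2 × 0.5 = 18.535
  [2.5→3]: (38.19+39.14)/2 × 0.5 = 19.3325
  [3→4]: (39.14+38.62)/2 × 1 = 38.88
  [4→6]: (38.62+33.44)/2 × 2 = 72.06
  Sum = 184.7575 mg/L·hr
Tail: C_last/k_e = 33.44/0.117 = 285.812
AUC_0→∞ (sublingual tablet) = 184.7575 + 285.812 = 470.5695 mg/L·hr
F = (AUC_ev/D_ev)/(AUC_iv/D_iv) = (470.5695/37.5)/(393/25) = 12.54852/15.72 = 0.7983

F = 0.798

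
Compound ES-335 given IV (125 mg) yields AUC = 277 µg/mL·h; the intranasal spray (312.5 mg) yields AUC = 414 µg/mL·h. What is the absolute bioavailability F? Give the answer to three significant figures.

F = (AUC_ev / D_ev) / (AUC_iv / D_iv)
  = (414/312.5) / (277/125)
  = 1.3248 / 2.216 = 0.5978

F = 0.598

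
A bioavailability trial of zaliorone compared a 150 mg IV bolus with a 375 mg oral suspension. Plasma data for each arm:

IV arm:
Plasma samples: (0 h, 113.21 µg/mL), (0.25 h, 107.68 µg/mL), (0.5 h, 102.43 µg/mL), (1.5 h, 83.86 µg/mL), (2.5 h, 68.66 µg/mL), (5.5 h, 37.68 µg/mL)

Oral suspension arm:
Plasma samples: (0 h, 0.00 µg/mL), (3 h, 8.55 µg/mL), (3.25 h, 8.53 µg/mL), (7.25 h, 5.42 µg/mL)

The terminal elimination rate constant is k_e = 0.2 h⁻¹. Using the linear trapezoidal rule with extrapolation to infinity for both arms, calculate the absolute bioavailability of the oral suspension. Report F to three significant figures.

Trapezoidal AUC_0→5.5 (IV):
  [0→0.25]: (113.21+107.68)/2 × 0.25 = 27.61125
  [0.25→0.5]: (107.68+102.43)/2 × 0.25 = 26.26375
  [0.5→1.5]: (102.43+83.86)/2 × 1 = 93.145
  [1.5→2.5]: (83.86+68.66)/2 × 1 = 76.26
  [2.5→5.5]: (68.66+37.68)/2 × 3 = 159.51
  Sum = 382.79 µg/mL·h
IV tail: 37.68/0.2 = 188.400; AUC_iv,0→∞ = 382.79 + 188.400 = 571.19 µg/mL·h
Trapezoidal AUC_0→7.25 (oral suspension):
  [0→3]: (0.00+8.55)/2 × 3 = 12.825
  [3→3.25]: (8.55+8.53)/2 × 0.25 = 2.135
  [3.25→7.25]: (8.53+5.42)/2 × 4 = 27.9
  Sum = 42.86 µg/mL·h
oral suspension tail: 5.42/0.2 = 27.100; AUC_ev,0→∞ = 42.86 + 27.100 = 69.96 µg/mL·h
F = (AUC_ev/D_ev)/(AUC_iv/D_iv) = (69.96/375)/(571.19/150) = 0.18656/3.80793 = 0.0490

F = 0.0490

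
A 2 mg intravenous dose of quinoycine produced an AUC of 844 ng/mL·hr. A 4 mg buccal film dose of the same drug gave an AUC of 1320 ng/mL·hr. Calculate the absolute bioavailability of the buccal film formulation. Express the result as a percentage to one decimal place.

F = 78.2%

F = (AUC_ev / D_ev) / (AUC_iv / D_iv)
  = (1320/4) / (844/2)
  = 330 / 422 = 0.7820
  = 78.20%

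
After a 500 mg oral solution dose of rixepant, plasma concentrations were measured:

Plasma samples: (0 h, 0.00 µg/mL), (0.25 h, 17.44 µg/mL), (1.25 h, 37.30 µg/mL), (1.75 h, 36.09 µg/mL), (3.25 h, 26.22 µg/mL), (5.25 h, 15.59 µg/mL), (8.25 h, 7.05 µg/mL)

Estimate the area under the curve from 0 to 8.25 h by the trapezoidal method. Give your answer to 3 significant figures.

Trapezoidal AUC_0→8.25:
  [0→0.25]: (0.00+17.44)/2 × 0.25 = 2.18
  [0.25→1.25]: (17.44+37.30)/2 × 1 = 27.37
  [1.25→1.75]: (37.30+36.09)/2 × 0.5 = 18.3475
  [1.75→3.25]: (36.09+26.22)/2 × 1.5 = 46.7325
  [3.25→5.25]: (26.22+15.59)/2 × 2 = 41.81
  [5.25→8.25]: (15.59+7.05)/2 × 3 = 33.96
  Sum = 170.4 µg/mL·h

AUC = 170 µg/mL·h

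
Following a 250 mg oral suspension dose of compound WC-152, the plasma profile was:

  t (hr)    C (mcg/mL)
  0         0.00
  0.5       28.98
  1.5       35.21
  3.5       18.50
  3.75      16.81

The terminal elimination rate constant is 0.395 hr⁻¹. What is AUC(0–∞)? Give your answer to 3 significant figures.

AUC = 140 mcg/mL·hr

Trapezoidal AUC_0→3.75:
  [0→0.5]: (0.00+28.98)/2 × 0.5 = 7.245
  [0.5→1.5]: (28.98+35.21)/2 × 1 = 32.095
  [1.5→3.5]: (35.21+18.50)/2 × 2 = 53.71
  [3.5→3.75]: (18.50+16.81)/2 × 0.25 = 4.41375
  Sum = 97.46375 mcg/mL·hr
Extrapolated tail: C_last / k_e = 16.81 / 0.395 = 42.557
AUC_0→∞ = 97.46375 + 42.557 = 140.02075 mcg/mL·hr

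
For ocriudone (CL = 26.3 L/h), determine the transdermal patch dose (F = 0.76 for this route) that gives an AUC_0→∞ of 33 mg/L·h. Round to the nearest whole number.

Dose = 1142 mg

Dose = CL × AUC_0→∞ / F
     = 26.3 × 33 / 0.76 = 1141.97 mg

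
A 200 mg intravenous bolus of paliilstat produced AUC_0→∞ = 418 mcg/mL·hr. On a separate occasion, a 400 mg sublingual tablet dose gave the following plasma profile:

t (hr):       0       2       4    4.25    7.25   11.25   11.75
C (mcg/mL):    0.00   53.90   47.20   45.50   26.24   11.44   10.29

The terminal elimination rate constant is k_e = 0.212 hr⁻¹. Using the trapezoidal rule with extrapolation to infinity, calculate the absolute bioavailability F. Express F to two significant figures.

F = 0.48

Trapezoidal AUC_0→11.75 (sublingual tablet):
  [0→2]: (0.00+53.90)/2 × 2 = 53.9
  [2→4]: (53.90+47.20)/2 × 2 = 101.1
  [4→4.25]: (47.20+45.50)/2 × 0.25 = 11.5875
  [4.25→7.25]: (45.50+26.24)/2 × 3 = 107.61
  [7.25→11.25]: (26.24+11.44)/2 × 4 = 75.36
  [11.25→11.75]: (11.44+10.29)/2 × 0.5 = 5.4325
  Sum = 354.99 mcg/mL·hr
Tail: C_last/k_e = 10.29/0.212 = 48.538
AUC_0→∞ (sublingual tablet) = 354.99 + 48.538 = 403.528 mcg/mL·hr
F = (AUC_ev/D_ev)/(AUC_iv/D_iv) = (403.528/400)/(418/200) = 1.00882/2.09 = 0.4827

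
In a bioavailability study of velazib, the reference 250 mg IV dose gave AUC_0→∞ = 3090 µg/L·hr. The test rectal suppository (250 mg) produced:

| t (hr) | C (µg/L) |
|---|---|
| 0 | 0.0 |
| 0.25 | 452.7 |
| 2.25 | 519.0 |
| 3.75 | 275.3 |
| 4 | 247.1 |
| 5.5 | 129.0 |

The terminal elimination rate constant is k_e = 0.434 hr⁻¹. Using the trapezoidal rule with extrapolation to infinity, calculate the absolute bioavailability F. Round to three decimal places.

Trapezoidal AUC_0→5.5 (rectal suppository):
  [0→0.25]: (0.0+452.7)/2 × 0.25 = 56.5875
  [0.25→2.25]: (452.7+519.0)/2 × 2 = 971.7
  [2.25→3.75]: (519.0+275.3)/2 × 1.5 = 595.725
  [3.75→4]: (275.3+247.1)/2 × 0.25 = 65.3
  [4→5.5]: (247.1+129.0)/2 × 1.5 = 282.075
  Sum = 1971.3875 µg/L·hr
Tail: C_last/k_e = 129.0/0.434 = 297.235
AUC_0→∞ (rectal suppository) = 1971.3875 + 297.235 = 2268.6225 µg/L·hr
F = (AUC_ev/D_ev)/(AUC_iv/D_iv) = (2268.6225/250)/(3090/250) = 9.07449/12.36 = 0.7342

F = 0.734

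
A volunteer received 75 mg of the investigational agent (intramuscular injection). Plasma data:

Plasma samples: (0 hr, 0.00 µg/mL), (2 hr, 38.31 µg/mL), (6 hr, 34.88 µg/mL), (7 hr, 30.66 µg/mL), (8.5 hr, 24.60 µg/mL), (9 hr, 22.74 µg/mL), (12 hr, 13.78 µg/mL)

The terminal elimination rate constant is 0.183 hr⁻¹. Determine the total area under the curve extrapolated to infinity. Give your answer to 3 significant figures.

Trapezoidal AUC_0→12:
  [0→2]: (0.00+38.31)/2 × 2 = 38.31
  [2→6]: (38.31+34.88)/2 × 4 = 146.38
  [6→7]: (34.88+30.66)/2 × 1 = 32.77
  [7→8.5]: (30.66+24.60)/2 × 1.5 = 41.445
  [8.5→9]: (24.60+22.74)/2 × 0.5 = 11.835
  [9→12]: (22.74+13.78)/2 × 3 = 54.78
  Sum = 325.52 µg/mL·hr
Extrapolated tail: C_last / k_e = 13.78 / 0.183 = 75.301
AUC_0→∞ = 325.52 + 75.301 = 400.821 µg/mL·hr

AUC = 401 µg/mL·hr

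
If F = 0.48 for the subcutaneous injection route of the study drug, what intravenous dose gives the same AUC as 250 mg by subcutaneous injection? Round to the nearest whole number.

D_iv = 120 mg

Systemic exposure from an extravascular dose = F × D_ev, so the equivalent IV dose is F × D_ev.
D_iv = F × D_ev = 0.48 × 250 = 120 mg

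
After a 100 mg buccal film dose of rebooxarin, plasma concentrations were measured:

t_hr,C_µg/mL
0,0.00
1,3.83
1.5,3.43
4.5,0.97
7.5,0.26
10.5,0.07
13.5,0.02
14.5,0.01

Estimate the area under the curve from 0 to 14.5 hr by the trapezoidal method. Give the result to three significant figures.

Trapezoidal AUC_0→14.5:
  [0→1]: (0.00+3.83)/2 × 1 = 1.915
  [1→1.5]: (3.83+3.43)/2 × 0.5 = 1.815
  [1.5→4.5]: (3.43+0.97)/2 × 3 = 6.6
  [4.5→7.5]: (0.97+0.26)/2 × 3 = 1.845
  [7.5→10.5]: (0.26+0.07)/2 × 3 = 0.495
  [10.5→13.5]: (0.07+0.02)/2 × 3 = 0.135
  [13.5→14.5]: (0.02+0.01)/2 × 1 = 0.015
  Sum = 12.82 µg/mL·hr

AUC = 12.8 µg/mL·hr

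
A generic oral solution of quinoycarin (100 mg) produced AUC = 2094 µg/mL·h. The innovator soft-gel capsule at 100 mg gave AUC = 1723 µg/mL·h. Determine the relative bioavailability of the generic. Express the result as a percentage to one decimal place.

F_rel = (AUC_test/D_test) / (AUC_ref/D_ref)
      = (2094/100) / (1723/100)
      = 20.94 / 17.23 = 1.2153 = 121.53%

F_rel = 121.5%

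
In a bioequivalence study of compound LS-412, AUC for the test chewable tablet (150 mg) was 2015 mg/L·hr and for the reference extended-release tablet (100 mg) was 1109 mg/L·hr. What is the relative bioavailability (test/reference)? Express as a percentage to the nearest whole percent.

F_rel = (AUC_test/D_test) / (AUC_ref/D_ref)
      = (2015/150) / (1109/100)
      = 13.4333 / 11.09 = 1.2113 = 121.13%

F_rel = 121%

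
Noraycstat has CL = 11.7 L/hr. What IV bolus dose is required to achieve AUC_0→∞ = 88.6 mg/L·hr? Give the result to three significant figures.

Dose = 1040 mg

Dose_iv = CL × AUC_0→∞
     = 11.7 × 88.6 = 1036.62 mg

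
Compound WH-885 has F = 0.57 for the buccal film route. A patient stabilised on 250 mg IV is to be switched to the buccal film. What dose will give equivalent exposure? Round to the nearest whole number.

D_buccal = 439 mg

For equal systemic exposure: F × D_ev = D_iv
D_ev = D_iv / F = 250 / 0.57 = 438.596 mg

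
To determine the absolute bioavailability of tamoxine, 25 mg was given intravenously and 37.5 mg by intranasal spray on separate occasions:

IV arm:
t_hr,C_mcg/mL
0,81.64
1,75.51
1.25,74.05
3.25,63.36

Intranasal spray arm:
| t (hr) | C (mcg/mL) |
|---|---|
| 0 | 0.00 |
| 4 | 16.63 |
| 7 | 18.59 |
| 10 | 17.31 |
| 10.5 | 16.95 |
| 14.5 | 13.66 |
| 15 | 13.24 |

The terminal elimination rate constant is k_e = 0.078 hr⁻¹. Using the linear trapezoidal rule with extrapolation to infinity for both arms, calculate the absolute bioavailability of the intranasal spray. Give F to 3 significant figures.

Trapezoidal AUC_0→3.25 (IV):
  [0→1]: (81.64+75.51)/2 × 1 = 78.575
  [1→1.25]: (75.51+74.05)/2 × 0.25 = 18.695
  [1.25→3.25]: (74.05+63.36)/2 × 2 = 137.41
  Sum = 234.68 mcg/mL·hr
IV tail: 63.36/0.078 = 812.308; AUC_iv,0→∞ = 234.68 + 812.308 = 1046.988 mcg/mL·hr
Trapezoidal AUC_0→15 (intranasal spray):
  [0→4]: (0.00+16.63)/2 × 4 = 33.26
  [4→7]: (16.63+18.59)/2 × 3 = 52.83
  [7→10]: (18.59+17.31)/2 × 3 = 53.85
  [10→10.5]: (17.31+16.95)/2 × 0.5 = 8.565
  [10.5→14.5]: (16.95+13.66)/2 × 4 = 61.22
  [14.5→15]: (13.66+13.24)/2 × 0.5 = 6.725
  Sum = 216.45 mcg/mL·hr
intranasal spray tail: 13.24/0.078 = 169.744; AUC_ev,0→∞ = 216.45 + 169.744 = 386.194 mcg/mL·hr
F = (AUC_ev/D_ev)/(AUC_iv/D_iv) = (386.194/37.5)/(1046.988/25) = 10.2985/41.87952 = 0.2459

F = 0.246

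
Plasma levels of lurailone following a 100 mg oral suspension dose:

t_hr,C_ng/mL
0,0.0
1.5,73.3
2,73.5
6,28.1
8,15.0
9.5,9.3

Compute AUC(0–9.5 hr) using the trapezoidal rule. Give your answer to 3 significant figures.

Trapezoidal AUC_0→9.5:
  [0→1.5]: (0.0+73.3)/2 × 1.5 = 54.975
  [1.5→2]: (73.3+73.5)/2 × 0.5 = 36.7
  [2→6]: (73.5+28.1)/2 × 4 = 203.2
  [6→8]: (28.1+15.0)/2 × 2 = 43.1
  [8→9.5]: (15.0+9.3)/2 × 1.5 = 18.225
  Sum = 356.2 ng/mL·hr

AUC = 356 ng/mL·hr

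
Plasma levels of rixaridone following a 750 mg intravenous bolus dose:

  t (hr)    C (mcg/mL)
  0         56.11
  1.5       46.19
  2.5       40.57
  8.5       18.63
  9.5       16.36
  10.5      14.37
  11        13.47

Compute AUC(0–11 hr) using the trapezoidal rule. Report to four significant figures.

AUC = 337.5 mcg/mL·hr

Trapezoidal AUC_0→11:
  [0→1.5]: (56.11+46.19)/2 × 1.5 = 76.725
  [1.5→2.5]: (46.19+40.57)/2 × 1 = 43.38
  [2.5→8.5]: (40.57+18.63)/2 × 6 = 177.6
  [8.5→9.5]: (18.63+16.36)/2 × 1 = 17.495
  [9.5→10.5]: (16.36+14.37)/2 × 1 = 15.365
  [10.5→11]: (14.37+13.47)/2 × 0.5 = 6.96
  Sum = 337.525 mcg/mL·hr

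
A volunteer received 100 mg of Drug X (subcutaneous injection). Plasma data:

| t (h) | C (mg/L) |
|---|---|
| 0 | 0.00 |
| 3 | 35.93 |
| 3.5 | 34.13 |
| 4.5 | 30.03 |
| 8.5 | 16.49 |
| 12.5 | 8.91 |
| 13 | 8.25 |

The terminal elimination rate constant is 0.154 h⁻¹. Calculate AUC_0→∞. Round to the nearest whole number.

AUC = 305 mg/L·h

Trapezoidal AUC_0→13:
  [0→3]: (0.00+35.93)/2 × 3 = 53.895
  [3→3.5]: (35.93+34.13)/2 × 0.5 = 17.515
  [3.5→4.5]: (34.13+30.03)/2 × 1 = 32.08
  [4.5→8.5]: (30.03+16.49)/2 × 4 = 93.04
  [8.5→12.5]: (16.49+8.91)/2 × 4 = 50.8
  [12.5→13]: (8.91+8.25)/2 × 0.5 = 4.29
  Sum = 251.62 mg/L·h
Extrapolated tail: C_last / k_e = 8.25 / 0.154 = 53.571
AUC_0→∞ = 251.62 + 53.571 = 305.191 mg/L·h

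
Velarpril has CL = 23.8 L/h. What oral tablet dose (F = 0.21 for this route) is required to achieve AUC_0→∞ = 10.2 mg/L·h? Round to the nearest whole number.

Dose = CL × AUC_0→∞ / F
     = 23.8 × 10.2 / 0.21 = 1156 mg

Dose = 1156 mg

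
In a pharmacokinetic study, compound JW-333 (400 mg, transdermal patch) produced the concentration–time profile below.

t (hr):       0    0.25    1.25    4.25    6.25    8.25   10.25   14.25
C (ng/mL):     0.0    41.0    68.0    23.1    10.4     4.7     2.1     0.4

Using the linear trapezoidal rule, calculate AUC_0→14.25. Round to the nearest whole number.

Trapezoidal AUC_0→14.25:
  [0→0.25]: (0.0+41.0)/2 × 0.25 = 5.125
  [0.25→1.25]: (41.0+68.0)/2 × 1 = 54.5
  [1.25→4.25]: (68.0+23.1)/2 × 3 = 136.65
  [4.25→6.25]: (23.1+10.4)/2 × 2 = 33.5
  [6.25→8.25]: (10.4+4.7)/2 × 2 = 15.1
  [8.25→10.25]: (4.7+2.1)/2 × 2 = 6.8
  [10.25→14.25]: (2.1+0.4)/2 × 4 = 5.0
  Sum = 256.675 ng/mL·hr

AUC = 257 ng/mL·hr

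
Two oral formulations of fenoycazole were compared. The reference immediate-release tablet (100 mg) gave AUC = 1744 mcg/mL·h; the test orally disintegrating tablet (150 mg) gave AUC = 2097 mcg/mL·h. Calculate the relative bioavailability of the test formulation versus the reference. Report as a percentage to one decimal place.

F_rel = 80.2%

F_rel = (AUC_test/D_test) / (AUC_ref/D_ref)
      = (2097/150) / (1744/100)
      = 13.98 / 17.44 = 0.8016 = 80.16%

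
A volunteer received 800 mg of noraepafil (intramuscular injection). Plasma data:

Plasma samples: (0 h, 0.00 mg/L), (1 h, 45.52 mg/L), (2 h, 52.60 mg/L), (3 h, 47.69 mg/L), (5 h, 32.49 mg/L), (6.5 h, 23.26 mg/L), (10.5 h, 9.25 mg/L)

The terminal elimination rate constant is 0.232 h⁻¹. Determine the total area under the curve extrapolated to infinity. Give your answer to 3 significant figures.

AUC = 349 mg/L·h

Trapezoidal AUC_0→10.5:
  [0→1]: (0.00+45.52)/2 × 1 = 22.76
  [1→2]: (45.52+52.60)/2 × 1 = 49.06
  [2→3]: (52.60+47.69)/2 × 1 = 50.145
  [3→5]: (47.69+32.49)/2 × 2 = 80.18
  [5→6.5]: (32.49+23.26)/2 × 1.5 = 41.8125
  [6.5→10.5]: (23.26+9.25)/2 × 4 = 65.02
  Sum = 308.9775 mg/L·h
Extrapolated tail: C_last / k_e = 9.25 / 0.232 = 39.871
AUC_0→∞ = 308.9775 + 39.871 = 348.8485 mg/L·h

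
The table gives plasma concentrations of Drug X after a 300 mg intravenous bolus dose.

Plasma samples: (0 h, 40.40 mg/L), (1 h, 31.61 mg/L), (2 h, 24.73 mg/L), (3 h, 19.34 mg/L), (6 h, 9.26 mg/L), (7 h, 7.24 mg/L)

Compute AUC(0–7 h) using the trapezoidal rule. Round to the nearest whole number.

AUC = 137 mg/L·h

Trapezoidal AUC_0→7:
  [0→1]: (40.40+31.61)/2 × 1 = 36.005
  [1→2]: (31.61+24.73)/2 × 1 = 28.17
  [2→3]: (24.73+19.34)/2 × 1 = 22.035
  [3→6]: (19.34+9.26)/2 × 3 = 42.9
  [6→7]: (9.26+7.24)/2 × 1 = 8.25
  Sum = 137.36 mg/L·h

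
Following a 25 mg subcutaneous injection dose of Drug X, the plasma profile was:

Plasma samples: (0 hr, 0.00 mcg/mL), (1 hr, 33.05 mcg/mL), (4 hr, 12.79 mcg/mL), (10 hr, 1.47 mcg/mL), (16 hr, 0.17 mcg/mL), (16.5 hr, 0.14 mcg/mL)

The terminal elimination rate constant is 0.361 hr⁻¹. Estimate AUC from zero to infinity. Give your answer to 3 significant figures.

Trapezoidal AUC_0→16.5:
  [0→1]: (0.00+33.05)/2 × 1 = 16.525
  [1→4]: (33.05+12.79)/2 × 3 = 68.76
  [4→10]: (12.79+1.47)/2 × 6 = 42.78
  [10→16]: (1.47+0.17)/2 × 6 = 4.92
  [16→16.5]: (0.17+0.14)/2 × 0.5 = 0.0775
  Sum = 133.0625 mcg/mL·hr
Extrapolated tail: C_last / k_e = 0.14 / 0.361 = 0.388
AUC_0→∞ = 133.0625 + 0.388 = 133.4505 mcg/mL·hr

AUC = 133 mcg/mL·hr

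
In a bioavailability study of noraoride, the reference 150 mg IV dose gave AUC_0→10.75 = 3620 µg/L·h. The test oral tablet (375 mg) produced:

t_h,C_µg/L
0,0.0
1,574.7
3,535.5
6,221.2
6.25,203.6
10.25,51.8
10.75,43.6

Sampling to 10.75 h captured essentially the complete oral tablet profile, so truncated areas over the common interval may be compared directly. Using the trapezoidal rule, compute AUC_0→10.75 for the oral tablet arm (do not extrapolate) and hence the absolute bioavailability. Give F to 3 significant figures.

F = 0.345

Trapezoidal AUC_0→10.75 (oral tablet):
  [0→1]: (0.0+574.7)/2 × 1 = 287.35
  [1→3]: (574.7+535.5)/2 × 2 = 1110.2
  [3→6]: (535.5+221.2)/2 × 3 = 1135.05
  [6→6.25]: (221.2+203.6)/2 × 0.25 = 53.1
  [6.25→10.25]: (203.6+51.8)/2 × 4 = 510.8
  [10.25→10.75]: (51.8+43.6)/2 × 0.5 = 23.85
  Sum = 3120.35 µg/L·h
F = (AUC_ev/D_ev)/(AUC_iv/D_iv) = (3120.35/375)/(3620/150) = 8.32093/24.1333 = 0.3448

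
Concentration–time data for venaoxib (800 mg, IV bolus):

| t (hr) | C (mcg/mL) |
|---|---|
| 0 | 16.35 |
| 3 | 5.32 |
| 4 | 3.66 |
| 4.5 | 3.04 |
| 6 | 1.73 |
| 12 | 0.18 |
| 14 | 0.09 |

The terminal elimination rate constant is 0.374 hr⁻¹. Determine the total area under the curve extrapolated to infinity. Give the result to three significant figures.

AUC = 48.5 mcg/mL·hr

Trapezoidal AUC_0→14:
  [0→3]: (16.35+5.32)/2 × 3 = 32.505
  [3→4]: (5.32+3.66)/2 × 1 = 4.49
  [4→4.5]: (3.66+3.04)/2 × 0.5 = 1.675
  [4.5→6]: (3.04+1.73)/2 × 1.5 = 3.5775
  [6→12]: (1.73+0.18)/2 × 6 = 5.73
  [12→14]: (0.18+0.09)/2 × 2 = 0.27
  Sum = 48.2475 mcg/mL·hr
Extrapolated tail: C_last / k_e = 0.09 / 0.374 = 0.241
AUC_0→∞ = 48.2475 + 0.241 = 48.4885 mcg/mL·hr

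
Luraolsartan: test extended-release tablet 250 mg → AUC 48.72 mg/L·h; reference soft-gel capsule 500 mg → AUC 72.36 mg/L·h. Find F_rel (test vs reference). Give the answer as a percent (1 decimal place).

F_rel = 134.7%

F_rel = (AUC_test/D_test) / (AUC_ref/D_ref)
      = (48.72/250) / (72.36/500)
      = 0.19488 / 0.14472 = 1.3466 = 134.66%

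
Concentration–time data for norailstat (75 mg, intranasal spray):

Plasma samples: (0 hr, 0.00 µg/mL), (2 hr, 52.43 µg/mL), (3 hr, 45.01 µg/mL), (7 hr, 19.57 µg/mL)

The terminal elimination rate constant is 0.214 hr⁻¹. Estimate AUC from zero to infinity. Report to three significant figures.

Trapezoidal AUC_0→7:
  [0→2]: (0.00+52.43)/2 × 2 = 52.43
  [2→3]: (52.43+45.01)/2 × 1 = 48.72
  [3→7]: (45.01+19.57)/2 × 4 = 129.16
  Sum = 230.31 µg/mL·hr
Extrapolated tail: C_last / k_e = 19.57 / 0.214 = 91.449
AUC_0→∞ = 230.31 + 91.449 = 321.759 µg/mL·hr

AUC = 322 µg/mL·hr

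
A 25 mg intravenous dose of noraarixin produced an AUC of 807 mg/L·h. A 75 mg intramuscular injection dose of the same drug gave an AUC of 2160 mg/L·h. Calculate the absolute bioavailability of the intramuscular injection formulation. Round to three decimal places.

F = 0.892

F = (AUC_ev / D_ev) / (AUC_iv / D_iv)
  = (2160/75) / (807/25)
  = 28.8 / 32.28 = 0.8922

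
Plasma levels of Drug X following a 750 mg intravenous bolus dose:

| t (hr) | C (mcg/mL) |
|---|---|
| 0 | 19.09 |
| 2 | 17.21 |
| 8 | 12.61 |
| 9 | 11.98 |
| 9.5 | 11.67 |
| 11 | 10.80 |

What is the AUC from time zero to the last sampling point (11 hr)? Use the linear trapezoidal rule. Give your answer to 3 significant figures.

Trapezoidal AUC_0→11:
  [0→2]: (19.09+17.21)/2 × 2 = 36.3
  [2→8]: (17.21+12.61)/2 × 6 = 89.46
  [8→9]: (12.61+11.98)/2 × 1 = 12.295
  [9→9.5]: (11.98+11.67)/2 × 0.5 = 5.9125
  [9.5→11]: (11.67+10.80)/2 × 1.5 = 16.8525
  Sum = 160.82 mcg/mL·hr

AUC = 161 mcg/mL·hr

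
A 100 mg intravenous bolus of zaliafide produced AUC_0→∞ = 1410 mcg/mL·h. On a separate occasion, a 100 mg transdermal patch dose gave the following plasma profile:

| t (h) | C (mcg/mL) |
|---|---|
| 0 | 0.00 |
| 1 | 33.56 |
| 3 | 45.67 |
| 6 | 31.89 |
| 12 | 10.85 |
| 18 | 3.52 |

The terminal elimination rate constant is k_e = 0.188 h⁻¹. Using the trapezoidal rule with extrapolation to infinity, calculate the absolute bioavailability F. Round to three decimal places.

Trapezoidal AUC_0→18 (transdermal patch):
  [0→1]: (0.00+33.56)/2 × 1 = 16.78
  [1→3]: (33.56+45.67)/2 × 2 = 79.23
  [3→6]: (45.67+31.89)/2 × 3 = 116.34
  [6→12]: (31.89+10.85)/2 × 6 = 128.22
  [12→18]: (10.85+3.52)/2 × 6 = 43.11
  Sum = 383.68 mcg/mL·h
Tail: C_last/k_e = 3.52/0.188 = 18.723
AUC_0→∞ (transdermal patch) = 383.68 + 18.723 = 402.403 mcg/mL·h
F = (AUC_ev/D_ev)/(AUC_iv/D_iv) = (402.403/100)/(1410/100) = 4.02403/14.1 = 0.2854

F = 0.285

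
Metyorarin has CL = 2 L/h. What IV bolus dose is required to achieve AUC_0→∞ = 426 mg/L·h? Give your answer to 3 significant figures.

Dose_iv = CL × AUC_0→∞
     = 2 × 426 = 852 mg

Dose = 852 mg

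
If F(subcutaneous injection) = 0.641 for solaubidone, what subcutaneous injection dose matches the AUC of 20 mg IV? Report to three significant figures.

For equal systemic exposure: F × D_ev = D_iv
D_ev = D_iv / F = 20 / 0.641 = 31.2012 mg

D_subcutaneous = 31.2 mg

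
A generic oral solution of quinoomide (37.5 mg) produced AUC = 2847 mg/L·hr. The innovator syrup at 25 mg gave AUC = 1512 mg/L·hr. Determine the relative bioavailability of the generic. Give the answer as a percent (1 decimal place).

F_rel = 125.5%

F_rel = (AUC_test/D_test) / (AUC_ref/D_ref)
      = (2847/37.5) / (1512/25)
      = 75.92 / 60.48 = 1.2553 = 125.53%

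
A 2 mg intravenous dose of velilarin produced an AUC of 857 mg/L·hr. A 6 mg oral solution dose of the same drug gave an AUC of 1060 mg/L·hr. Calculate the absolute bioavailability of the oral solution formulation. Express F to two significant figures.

F = 0.41

F = (AUC_ev / D_ev) / (AUC_iv / D_iv)
  = (1060/6) / (857/2)
  = 176.667 / 428.5 = 0.4123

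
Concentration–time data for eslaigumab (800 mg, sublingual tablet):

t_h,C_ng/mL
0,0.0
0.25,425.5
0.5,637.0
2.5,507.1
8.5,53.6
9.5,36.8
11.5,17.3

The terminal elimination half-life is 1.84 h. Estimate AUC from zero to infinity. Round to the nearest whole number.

AUC = 3157 ng/mL·h

Trapezoidal AUC_0→11.5:
  [0→0.25]: (0.0+425.5)/2 × 0.25 = 53.1875
  [0.25→0.5]: (425.5+637.0)/2 × 0.25 = 132.8125
  [0.5→2.5]: (637.0+507.1)/2 × 2 = 1144.1
  [2.5→8.5]: (507.1+53.6)/2 × 6 = 1682.1
  [8.5→9.5]: (53.6+36.8)/2 × 1 = 45.2
  [9.5→11.5]: (36.8+17.3)/2 × 2 = 54.1
  Sum = 3111.5 ng/mL·h
k_e = ln2 / t½ = 0.693147 / 1.84 = 0.3767 h^-1
Extrapolated tail: C_last / k_e = 17.3 / 0.3767 = 45.925
AUC_0→∞ = 3111.5 + 45.925 = 3157.425 ng/mL·h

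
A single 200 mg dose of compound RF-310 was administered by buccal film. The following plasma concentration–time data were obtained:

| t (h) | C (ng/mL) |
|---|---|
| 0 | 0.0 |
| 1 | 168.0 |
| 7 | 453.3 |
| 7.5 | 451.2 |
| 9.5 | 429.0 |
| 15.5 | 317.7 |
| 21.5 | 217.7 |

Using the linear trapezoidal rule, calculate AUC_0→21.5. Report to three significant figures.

Trapezoidal AUC_0→21.5:
  [0→1]: (0.0+168.0)/2 × 1 = 84.0
  [1→7]: (168.0+453.3)/2 × 6 = 1863.9
  [7→7.5]: (453.3+451.2)/2 × 0.5 = 226.125
  [7.5→9.5]: (451.2+429.0)/2 × 2 = 880.2
  [9.5→15.5]: (429.0+317.7)/2 × 6 = 2240.1
  [15.5→21.5]: (317.7+217.7)/2 × 6 = 1606.2
  Sum = 6900.525 ng/mL·h

AUC = 6900 ng/mL·h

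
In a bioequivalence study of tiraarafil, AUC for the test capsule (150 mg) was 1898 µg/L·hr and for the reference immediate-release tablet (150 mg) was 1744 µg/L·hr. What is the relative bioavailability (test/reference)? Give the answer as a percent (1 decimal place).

F_rel = 108.8%

F_rel = (AUC_test/D_test) / (AUC_ref/D_ref)
      = (1898/150) / (1744/150)
      = 12.6533 / 11.6267 = 1.0883 = 108.83%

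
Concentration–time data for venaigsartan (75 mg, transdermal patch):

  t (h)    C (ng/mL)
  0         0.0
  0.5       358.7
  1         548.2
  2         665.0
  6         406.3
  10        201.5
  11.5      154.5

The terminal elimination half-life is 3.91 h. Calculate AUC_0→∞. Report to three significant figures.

Trapezoidal AUC_0→11.5:
  [0→0.5]: (0.0+358.7)/2 × 0.5 = 89.675
  [0.5→1]: (358.7+548.2)/2 × 0.5 = 226.725
  [1→2]: (548.2+665.0)/2 × 1 = 606.6
  [2→6]: (665.0+406.3)/2 × 4 = 2142.6
  [6→10]: (406.3+201.5)/2 × 4 = 1215.6
  [10→11.5]: (201.5+154.5)/2 × 1.5 = 267.0
  Sum = 4548.2 ng/mL·h
k_e = ln2 / t½ = 0.693147 / 3.91 = 0.1773 h^-1
Extrapolated tail: C_last / k_e = 154.5 / 0.1773 = 871.404
AUC_0→∞ = 4548.2 + 871.404 = 5419.604 ng/mL·h

AUC = 5420 ng/mL·h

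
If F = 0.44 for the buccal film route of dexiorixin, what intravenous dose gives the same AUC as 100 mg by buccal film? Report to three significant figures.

Systemic exposure from an extravascular dose = F × D_ev, so the equivalent IV dose is F × D_ev.
D_iv = F × D_ev = 0.44 × 100 = 44 mg

D_iv = 44.0 mg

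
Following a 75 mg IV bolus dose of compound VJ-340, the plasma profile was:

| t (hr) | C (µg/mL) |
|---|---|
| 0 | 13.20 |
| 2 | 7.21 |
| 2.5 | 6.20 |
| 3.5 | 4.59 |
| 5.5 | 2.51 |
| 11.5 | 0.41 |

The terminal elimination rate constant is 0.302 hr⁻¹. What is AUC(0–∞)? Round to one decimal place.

Trapezoidal AUC_0→11.5:
  [0→2]: (13.20+7.21)/2 × 2 = 20.41
  [2→2.5]: (7.21+6.20)/2 × 0.5 = 3.3525
  [2.5→3.5]: (6.20+4.59)/2 × 1 = 5.395
  [3.5→5.5]: (4.59+2.51)/2 × 2 = 7.1
  [5.5→11.5]: (2.51+0.41)/2 × 6 = 8.76
  Sum = 45.0175 µg/mL·hr
Extrapolated tail: C_last / k_e = 0.41 / 0.302 = 1.358
AUC_0→∞ = 45.0175 + 1.358 = 46.3755 µg/mL·hr

AUC = 46.4 µg/mL·hr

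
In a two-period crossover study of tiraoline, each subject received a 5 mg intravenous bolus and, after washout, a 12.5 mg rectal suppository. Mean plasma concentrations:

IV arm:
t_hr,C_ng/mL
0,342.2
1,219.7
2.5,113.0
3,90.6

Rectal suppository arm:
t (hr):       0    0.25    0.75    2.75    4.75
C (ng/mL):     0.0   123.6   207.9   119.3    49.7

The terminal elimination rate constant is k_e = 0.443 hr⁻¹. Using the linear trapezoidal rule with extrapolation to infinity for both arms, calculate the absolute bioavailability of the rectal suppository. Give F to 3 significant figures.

F = 0.360

Trapezoidal AUC_0→3 (IV):
  [0→1]: (342.2+219.7)/2 × 1 = 280.95
  [1→2.5]: (219.7+113.0)/2 × 1.5 = 249.525
  [2.5→3]: (113.0+90.6)/2 × 0.5 = 50.9
  Sum = 581.375 ng/mL·hr
IV tail: 90.6/0.443 = 204.515; AUC_iv,0→∞ = 581.375 + 204.515 = 785.89 ng/mL·hr
Trapezoidal AUC_0→4.75 (rectal suppository):
  [0→0.25]: (0.0+123.6)/2 × 0.25 = 15.45
  [0.25→0.75]: (123.6+207.9)/2 × 0.5 = 82.875
  [0.75→2.75]: (207.9+119.3)/2 × 2 = 327.2
  [2.75→4.75]: (119.3+49.7)/2 × 2 = 169.0
  Sum = 594.525 ng/mL·hr
rectal suppository tail: 49.7/0.443 = 112.190; AUC_ev,0→∞ = 594.525 + 112.190 = 706.715 ng/mL·hr
F = (AUC_ev/D_ev)/(AUC_iv/D_iv) = (706.715/12.5)/(785.89/5) = 56.5372/157.178 = 0.3597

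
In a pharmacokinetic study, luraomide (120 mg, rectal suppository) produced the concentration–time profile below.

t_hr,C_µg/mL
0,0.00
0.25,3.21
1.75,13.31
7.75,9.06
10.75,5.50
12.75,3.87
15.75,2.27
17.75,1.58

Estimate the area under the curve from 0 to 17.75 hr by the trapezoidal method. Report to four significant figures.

AUC = 124.2 µg/mL·hr

Trapezoidal AUC_0→17.75:
  [0→0.25]: (0.00+3.21)/2 × 0.25 = 0.40125
  [0.25→1.75]: (3.21+13.31)/2 × 1.5 = 12.39
  [1.75→7.75]: (13.31+9.06)/2 × 6 = 67.11
  [7.75→10.75]: (9.06+5.50)/2 × 3 = 21.84
  [10.75→12.75]: (5.50+3.87)/2 × 2 = 9.37
  [12.75→15.75]: (3.87+2.27)/2 × 3 = 9.21
  [15.75→17.75]: (2.27+1.58)/2 × 2 = 3.85
  Sum = 124.17125 µg/mL·hr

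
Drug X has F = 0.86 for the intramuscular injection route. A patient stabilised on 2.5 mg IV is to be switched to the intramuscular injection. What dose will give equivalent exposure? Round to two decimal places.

For equal systemic exposure: F × D_ev = D_iv
D_ev = D_iv / F = 2.5 / 0.86 = 2.90698 mg

D_intramuscular = 2.91 mg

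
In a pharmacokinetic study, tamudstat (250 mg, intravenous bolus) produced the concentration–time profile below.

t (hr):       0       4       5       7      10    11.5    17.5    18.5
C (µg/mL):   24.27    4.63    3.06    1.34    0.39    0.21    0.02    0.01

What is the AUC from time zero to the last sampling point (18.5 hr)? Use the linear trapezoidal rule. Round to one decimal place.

Trapezoidal AUC_0→18.5:
  [0→4]: (24.27+4.63)/2 × 4 = 57.8
  [4→5]: (4.63+3.06)/2 × 1 = 3.845
  [5→7]: (3.06+1.34)/2 × 2 = 4.4
  [7→10]: (1.34+0.39)/2 × 3 = 2.595
  [10→11.5]: (0.39+0.21)/2 × 1.5 = 0.45
  [11.5→17.5]: (0.21+0.02)/2 × 6 = 0.69
  [17.5→18.5]: (0.02+0.01)/2 × 1 = 0.015
  Sum = 69.795 µg/mL·hr

AUC = 69.8 µg/mL·hr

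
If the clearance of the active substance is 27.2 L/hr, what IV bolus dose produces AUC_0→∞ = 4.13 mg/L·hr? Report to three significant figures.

Dose_iv = CL × AUC_0→∞
     = 27.2 × 4.13 = 112.336 mg

Dose = 112 mg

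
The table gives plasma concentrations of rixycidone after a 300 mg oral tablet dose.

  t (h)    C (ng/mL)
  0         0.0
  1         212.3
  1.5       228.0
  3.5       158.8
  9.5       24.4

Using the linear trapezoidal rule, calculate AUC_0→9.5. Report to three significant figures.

Trapezoidal AUC_0→9.5:
  [0→1]: (0.0+212.3)/2 × 1 = 106.15
  [1→1.5]: (212.3+228.0)/2 × 0.5 = 110.075
  [1.5→3.5]: (228.0+158.8)/2 × 2 = 386.8
  [3.5→9.5]: (158.8+24.4)/2 × 6 = 549.6
  Sum = 1152.625 ng/mL·h

AUC = 1150 ng/mL·h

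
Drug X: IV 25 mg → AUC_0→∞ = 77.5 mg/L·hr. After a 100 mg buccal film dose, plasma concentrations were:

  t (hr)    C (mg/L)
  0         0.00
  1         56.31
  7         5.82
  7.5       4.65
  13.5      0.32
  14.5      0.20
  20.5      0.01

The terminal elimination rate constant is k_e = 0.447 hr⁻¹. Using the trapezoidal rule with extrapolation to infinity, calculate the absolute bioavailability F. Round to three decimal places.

Trapezoidal AUC_0→20.5 (buccal film):
  [0→1]: (0.00+56.31)/2 × 1 = 28.155
  [1→7]: (56.31+5.82)/2 × 6 = 186.39
  [7→7.5]: (5.82+4.65)/2 × 0.5 = 2.6175
  [7.5→13.5]: (4.65+0.32)/2 × 6 = 14.91
  [13.5→14.5]: (0.32+0.20)/2 × 1 = 0.26
  [14.5→20.5]: (0.20+0.01)/2 × 6 = 0.63
  Sum = 232.9625 mg/L·hr
Tail: C_last/k_e = 0.01/0.447 = 0.022
AUC_0→∞ (buccal film) = 232.9625 + 0.022 = 232.9845 mg/L·hr
F = (AUC_ev/D_ev)/(AUC_iv/D_iv) = (232.9845/100)/(77.5/25) = 2.329845/3.1 = 0.7516

F = 0.752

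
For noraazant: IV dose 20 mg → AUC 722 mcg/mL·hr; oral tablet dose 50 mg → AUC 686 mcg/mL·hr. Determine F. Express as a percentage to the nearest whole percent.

F = (AUC_ev / D_ev) / (AUC_iv / D_iv)
  = (686/50) / (722/20)
  = 13.72 / 36.1 = 0.3801
  = 38.01%

F = 38%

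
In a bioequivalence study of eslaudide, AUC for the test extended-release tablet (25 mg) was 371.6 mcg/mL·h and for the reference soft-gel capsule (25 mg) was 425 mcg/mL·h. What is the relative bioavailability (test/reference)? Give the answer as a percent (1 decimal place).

F_rel = (AUC_test/D_test) / (AUC_ref/D_ref)
      = (371.6/25) / (425/25)
      = 14.864 / 17 = 0.8744 = 87.44%

F_rel = 87.4%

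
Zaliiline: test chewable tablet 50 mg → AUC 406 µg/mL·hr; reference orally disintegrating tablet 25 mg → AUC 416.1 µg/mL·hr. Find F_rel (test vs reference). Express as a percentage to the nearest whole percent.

F_rel = (AUC_test/D_test) / (AUC_ref/D_ref)
      = (406/50) / (416.1/25)
      = 8.12 / 16.644 = 0.4879 = 48.79%

F_rel = 49%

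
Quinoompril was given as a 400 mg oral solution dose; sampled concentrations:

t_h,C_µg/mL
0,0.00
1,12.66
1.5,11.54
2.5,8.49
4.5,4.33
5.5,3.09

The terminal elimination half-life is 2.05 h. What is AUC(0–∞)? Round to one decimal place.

Trapezoidal AUC_0→5.5:
  [0→1]: (0.00+12.66)/2 × 1 = 6.33
  [1→1.5]: (12.66+11.54)/2 × 0.5 = 6.05
  [1.5→2.5]: (11.54+8.49)/2 × 1 = 10.015
  [2.5→4.5]: (8.49+4.33)/2 × 2 = 12.82
  [4.5→5.5]: (4.33+3.09)/2 × 1 = 3.71
  Sum = 38.925 µg/mL·h
k_e = ln2 / t½ = 0.693147 / 2.05 = 0.3381 h^-1
Extrapolated tail: C_last / k_e = 3.09 / 0.3381 = 9.139
AUC_0→∞ = 38.925 + 9.139 = 48.064 µg/mL·h

AUC = 48.1 µg/mL·h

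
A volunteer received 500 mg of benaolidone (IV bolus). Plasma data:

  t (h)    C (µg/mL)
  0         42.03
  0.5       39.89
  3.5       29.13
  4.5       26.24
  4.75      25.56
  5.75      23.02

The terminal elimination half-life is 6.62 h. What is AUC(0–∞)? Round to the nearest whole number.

Trapezoidal AUC_0→5.75:
  [0→0.5]: (42.03+39.89)/2 × 0.5 = 20.48
  [0.5→3.5]: (39.89+29.13)/2 × 3 = 103.53
  [3.5→4.5]: (29.13+26.24)/2 × 1 = 27.685
  [4.5→4.75]: (26.24+25.56)/2 × 0.25 = 6.475
  [4.75→5.75]: (25.56+23.02)/2 × 1 = 24.29
  Sum = 182.46 µg/mL·h
k_e = ln2 / t½ = 0.693147 / 6.62 = 0.1047 h^-1
Extrapolated tail: C_last / k_e = 23.02 / 0.1047 = 219.866
AUC_0→∞ = 182.46 + 219.866 = 402.326 µg/mL·h

AUC = 402 µg/mL·h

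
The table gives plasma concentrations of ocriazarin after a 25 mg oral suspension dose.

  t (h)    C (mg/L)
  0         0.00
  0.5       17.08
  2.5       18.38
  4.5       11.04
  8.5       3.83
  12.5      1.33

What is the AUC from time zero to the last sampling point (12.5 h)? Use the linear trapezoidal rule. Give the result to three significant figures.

AUC = 109 mg/L·h

Trapezoidal AUC_0→12.5:
  [0→0.5]: (0.00+17.08)/2 × 0.5 = 4.27
  [0.5→2.5]: (17.08+18.38)/2 × 2 = 35.46
  [2.5→4.5]: (18.38+11.04)/2 × 2 = 29.42
  [4.5→8.5]: (11.04+3.83)/2 × 4 = 29.74
  [8.5→12.5]: (3.83+1.33)/2 × 4 = 10.32
  Sum = 109.21 mg/L·h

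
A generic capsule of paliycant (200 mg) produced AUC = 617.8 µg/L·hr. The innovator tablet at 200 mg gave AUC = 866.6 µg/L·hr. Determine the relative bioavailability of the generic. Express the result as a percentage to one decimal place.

F_rel = (AUC_test/D_test) / (AUC_ref/D_ref)
      = (617.8/200) / (866.6/200)
      = 3.089 / 4.333 = 0.7129 = 71.29%

F_rel = 71.3%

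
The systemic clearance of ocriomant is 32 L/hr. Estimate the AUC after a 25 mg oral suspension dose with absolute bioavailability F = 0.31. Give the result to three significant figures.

AUC = 0.242 mg/L·hr

AUC_0→∞ = F × Dose / CL
        = 0.31 × 25 / 32 = 0.2421875 mg/L·hr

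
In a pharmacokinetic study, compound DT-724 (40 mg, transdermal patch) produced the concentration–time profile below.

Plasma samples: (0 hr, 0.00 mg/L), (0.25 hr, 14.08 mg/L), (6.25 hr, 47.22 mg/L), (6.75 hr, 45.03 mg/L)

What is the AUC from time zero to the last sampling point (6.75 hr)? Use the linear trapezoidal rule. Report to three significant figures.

Trapezoidal AUC_0→6.75:
  [0→0.25]: (0.00+14.08)/2 × 0.25 = 1.76
  [0.25→6.25]: (14.08+47.22)/2 × 6 = 183.9
  [6.25→6.75]: (47.22+45.03)/2 × 0.5 = 23.0625
  Sum = 208.7225 mg/L·hr

AUC = 209 mg/L·hr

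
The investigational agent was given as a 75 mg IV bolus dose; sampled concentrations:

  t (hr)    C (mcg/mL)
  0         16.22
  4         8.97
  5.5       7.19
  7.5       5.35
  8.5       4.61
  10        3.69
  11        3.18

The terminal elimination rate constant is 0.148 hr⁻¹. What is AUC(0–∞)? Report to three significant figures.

AUC = 111 mcg/mL·hr

Trapezoidal AUC_0→11:
  [0→4]: (16.22+8.97)/2 × 4 = 50.38
  [4→5.5]: (8.97+7.19)/2 × 1.5 = 12.12
  [5.5→7.5]: (7.19+5.35)/2 × 2 = 12.54
  [7.5→8.5]: (5.35+4.61)/2 × 1 = 4.98
  [8.5→10]: (4.61+3.69)/2 × 1.5 = 6.225
  [10→11]: (3.69+3.18)/2 × 1 = 3.435
  Sum = 89.68 mcg/mL·hr
Extrapolated tail: C_last / k_e = 3.18 / 0.148 = 21.486
AUC_0→∞ = 89.68 + 21.486 = 111.166 mcg/mL·hr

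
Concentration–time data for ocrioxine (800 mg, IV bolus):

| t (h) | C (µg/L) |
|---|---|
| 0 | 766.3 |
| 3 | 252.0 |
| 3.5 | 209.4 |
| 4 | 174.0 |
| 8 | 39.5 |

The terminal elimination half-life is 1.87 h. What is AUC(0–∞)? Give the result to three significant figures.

Trapezoidal AUC_0→8:
  [0→3]: (766.3+252.0)/2 × 3 = 1527.45
  [3→3.5]: (252.0+209.4)/2 × 0.5 = 115.35
  [3.5→4]: (209.4+174.0)/2 × 0.5 = 95.85
  [4→8]: (174.0+39.5)/2 × 4 = 427.0
  Sum = 2165.65 µg/L·h
k_e = ln2 / t½ = 0.693147 / 1.87 = 0.3707 h^-1
Extrapolated tail: C_last / k_e = 39.5 / 0.3707 = 106.555
AUC_0→∞ = 2165.65 + 106.555 = 2272.205 µg/L·h

AUC = 2270 µg/L·h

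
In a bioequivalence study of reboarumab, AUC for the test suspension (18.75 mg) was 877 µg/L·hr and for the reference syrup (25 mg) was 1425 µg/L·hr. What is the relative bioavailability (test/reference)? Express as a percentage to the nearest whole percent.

F_rel = (AUC_test/D_test) / (AUC_ref/D_ref)
      = (877/18.75) / (1425/25)
      = 46.7733 / 57 = 0.8206 = 82.06%

F_rel = 82%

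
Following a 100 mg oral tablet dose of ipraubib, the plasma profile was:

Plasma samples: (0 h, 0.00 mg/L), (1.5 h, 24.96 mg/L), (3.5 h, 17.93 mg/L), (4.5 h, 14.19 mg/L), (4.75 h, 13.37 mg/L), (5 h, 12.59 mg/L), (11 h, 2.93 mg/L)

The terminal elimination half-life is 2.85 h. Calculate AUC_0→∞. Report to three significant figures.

Trapezoidal AUC_0→11:
  [0→1.5]: (0.00+24.96)/2 × 1.5 = 18.72
  [1.5→3.5]: (24.96+17.93)/2 × 2 = 42.89
  [3.5→4.5]: (17.93+14.19)/2 × 1 = 16.06
  [4.5→4.75]: (14.19+13.37)/2 × 0.25 = 3.445
  [4.75→5]: (13.37+12.59)/2 × 0.25 = 3.245
  [5→11]: (12.59+2.93)/2 × 6 = 46.56
  Sum = 130.92 mg/L·h
k_e = ln2 / t½ = 0.693147 / 2.85 = 0.2432 h^-1
Extrapolated tail: C_last / k_e = 2.93 / 0.2432 = 12.048
AUC_0→∞ = 130.92 + 12.048 = 142.968 mg/L·h

AUC = 143 mg/L·h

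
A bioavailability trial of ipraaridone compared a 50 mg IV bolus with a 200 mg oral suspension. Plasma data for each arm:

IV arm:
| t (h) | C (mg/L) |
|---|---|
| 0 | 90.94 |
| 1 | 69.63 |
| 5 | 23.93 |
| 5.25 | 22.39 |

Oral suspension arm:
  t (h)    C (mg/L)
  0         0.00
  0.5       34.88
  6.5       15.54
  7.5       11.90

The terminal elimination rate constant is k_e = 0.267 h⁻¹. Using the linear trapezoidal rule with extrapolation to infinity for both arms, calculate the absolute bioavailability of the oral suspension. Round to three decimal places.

F = 0.153

Trapezoidal AUC_0→5.25 (IV):
  [0→1]: (90.94+69.63)/2 × 1 = 80.285
  [1→5]: (69.63+23.93)/2 × 4 = 187.12
  [5→5.25]: (23.93+22.39)/2 × 0.25 = 5.79
  Sum = 273.195 mg/L·h
IV tail: 22.39/0.267 = 83.858; AUC_iv,0→∞ = 273.195 + 83.858 = 357.053 mg/L·h
Trapezoidal AUC_0→7.5 (oral suspension):
  [0→0.5]: (0.00+34.88)/2 × 0.5 = 8.72
  [0.5→6.5]: (34.88+15.54)/2 × 6 = 151.26
  [6.5→7.5]: (15.54+11.90)/2 × 1 = 13.72
  Sum = 173.7 mg/L·h
oral suspension tail: 11.90/0.267 = 44.569; AUC_ev,0→∞ = 173.7 + 44.569 = 218.269 mg/L·h
F = (AUC_ev/D_ev)/(AUC_iv/D_iv) = (218.269/200)/(357.053/50) = 1.091345/7.14106 = 0.1528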